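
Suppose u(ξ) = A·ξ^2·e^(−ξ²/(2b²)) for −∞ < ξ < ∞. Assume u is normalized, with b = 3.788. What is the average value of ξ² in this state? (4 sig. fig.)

⟨ξ^2⟩ ≈ 35.87

By definition ⟨ξ²⟩ = ∫ ξ^2 |u(ξ)|² dξ.
With ∫_{−∞}^{∞} ξ^(2m) e^(−αξ²) dξ = (2m−1)!!·√π / (2^m α^(m+1/2)), the ratio of the moment integral to the normalization integral gives ⟨ξ²⟩ = 5·b^2/2.
With b = 3.788, ⟨ξ^2⟩ = 35.872.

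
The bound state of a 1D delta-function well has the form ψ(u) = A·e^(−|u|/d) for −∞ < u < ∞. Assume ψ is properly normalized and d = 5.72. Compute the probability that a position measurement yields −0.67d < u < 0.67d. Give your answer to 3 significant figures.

P ≈ 0.738

The probability is P = ∫ |ψ|² du over [−0.67d, 0.67d].
With A² fixed by ∫|ψ|² = 1, i.e. A² = (d)^(−1), substitute and integrate.
By symmetry take twice the u ≥ 0 contribution in numerator and denominator; the 2's cancel. In terms of t = u/d (A² and the length scale cancel between numerator and denominator), P = [∫_{0}^{0.67} e^(-2·t) dt] / [∫_{0}^{∞} e^(-2·t) dt].
With ∫ e^(-2·t) dt = -e^(-2·t)/2 + C, the region integral is 1/2 - e^(-67/50)/2 and the full one is 1/2.
Taking the ratio, P = 0.7382.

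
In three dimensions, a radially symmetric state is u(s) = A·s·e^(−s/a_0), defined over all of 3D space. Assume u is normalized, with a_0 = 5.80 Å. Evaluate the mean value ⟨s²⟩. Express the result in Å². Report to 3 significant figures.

⟨s²⟩ = ∫ s^2 |u|² 4πs² ds over the full domain.
Using ∫₀^∞ sⁿ e^(−αs) ds = n!/αⁿ⁺¹, evaluating both integrals, ⟨s²⟩ = 15·a_0^2/2.
Putting a_0 = 5.80 gives 252.3.

⟨s^2⟩ ≈ 252 Å^2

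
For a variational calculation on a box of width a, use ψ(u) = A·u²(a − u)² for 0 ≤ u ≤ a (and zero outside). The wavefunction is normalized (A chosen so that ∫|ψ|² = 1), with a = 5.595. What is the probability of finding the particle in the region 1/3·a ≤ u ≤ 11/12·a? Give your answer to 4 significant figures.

P = ∫_{1/3·a}^{11/12·a} |ψ(u)|² du.
The normalization integral ∫|ψ|²du over the whole domain equals a^9/630·A², and A² cancels in the ratio.
Let t = u/a; then A² and the length scale cancel, so P = ∫_{1/3}^{11/12} t^4·(1 - t)^4 dt ÷ ∫_{0}^{1} t^4·(1 - t)^4 dt.
Using ∫ t^4·(1 - t)^4 dt = t^5·(70·t^4 - 315·t^3 + 540·t^2 - 420·t + 126)/630, the numerator is ≈ 0.00135678 and the denominator is 1/630.
This works out to P = 0.85477.

P ≈ 0.8548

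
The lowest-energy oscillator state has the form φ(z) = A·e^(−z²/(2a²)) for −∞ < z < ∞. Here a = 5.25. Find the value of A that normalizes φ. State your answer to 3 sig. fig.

Normalization requires ∫|φ|² dz = 1, integrated from −∞ to ∞.
With ∫_{−∞}^{∞} z^(2m) e^(−αz²) dz = (2m−1)!!·√π / (2^m α^(m+1/2)), ∫|φ|² dz = A²·(√(π)·a).
Setting this equal to 1 gives A² = 1/(√(π)·a).
With a = 5.25: A² = 0.1075 and A = 0.3278.

A ≈ 0.328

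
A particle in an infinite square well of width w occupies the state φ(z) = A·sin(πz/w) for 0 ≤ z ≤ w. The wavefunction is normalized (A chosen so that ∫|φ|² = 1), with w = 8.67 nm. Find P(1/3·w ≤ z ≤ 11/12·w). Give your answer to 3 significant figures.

The probability is P = ∫ |φ|² dz over [1/3·w, 11/12·w].
With A² fixed by ∫|φ|² = 1, i.e. A² = (w/2)^(−1), substitute and integrate.
In terms of u = z/w (A² and the length scale cancel between numerator and denominator), P = [∫_{1/3}^{11/12} sin(π·u)^2 du] / [∫_{0}^{1} sin(π·u)^2 du].
With ∫ sin(π·u)^2 du = u/2 - sin(2·π·u)/(4·π) + C, the region integral is 1/(8·π) + √(3)/(8·π) + 7/24 and the full one is 1/2.
Evaluating gives P = (3 + 3·√(3) + 7·π)/(12·π).

P ≈ 0.801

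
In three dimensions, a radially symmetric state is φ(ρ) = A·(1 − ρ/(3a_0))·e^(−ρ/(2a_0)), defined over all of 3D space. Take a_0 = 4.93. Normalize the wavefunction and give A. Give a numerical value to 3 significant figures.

A ≈ 0.0316

The normalization condition is ∫|φ|² 4πρ² dρ = 1 from 0 to ∞.
The angular integral contributes 4π, leaving ∫₀^∞ ρ²|φ|² dρ.
Recall ∫₀^∞ ρ^m e^(−ρ/β) dρ = m!·β^(m+1), the integral (without the A² prefactor) comes out to 8·π·a_0^3/3.
Setting this equal to 1 gives A² = 1/(8·π·a_0^3/3).
Substituting a_0 = 4.93 gives A² = 0.0009962, so A = 0.03156.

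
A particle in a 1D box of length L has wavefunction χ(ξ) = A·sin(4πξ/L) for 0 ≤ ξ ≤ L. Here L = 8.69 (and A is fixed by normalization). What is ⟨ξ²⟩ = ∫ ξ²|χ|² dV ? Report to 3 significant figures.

By definition ⟨ξ²⟩ = ∫ ξ^2 |χ(ξ)|² dξ.
Evaluating both integrals, ⟨ξ²⟩ = -L^2/(32·π^2) + L^2/3.
Putting L = 8.69 gives 24.93.

⟨ξ^2⟩ ≈ 24.9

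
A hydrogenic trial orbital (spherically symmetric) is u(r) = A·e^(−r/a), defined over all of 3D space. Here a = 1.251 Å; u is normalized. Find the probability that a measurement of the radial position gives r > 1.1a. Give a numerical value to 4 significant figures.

P = ∫ |u|² 4πr² dr over r > 1.1a.
A² is fixed by ∫₀^∞ 4πr²|u|² dr = 1, i.e. A² = (π·a^3)^(−1).
Let t = r/a; then A², 4π and the length scale all cancel, so P = ∫_{1.1}^{∞} t^2·e^(-2·t) dt ÷ ∫_{0}^{∞} t^2·e^(-2·t) dt.
Using ∫ t^2·e^(-2·t) dt = -(2·t^2 + 2·t + 1)·e^(-2·t)/4, the numerator is 281·e^(-11/5)/200 and the denominator is 1/4.
This evaluates to P = 0.62271.

P ≈ 0.6227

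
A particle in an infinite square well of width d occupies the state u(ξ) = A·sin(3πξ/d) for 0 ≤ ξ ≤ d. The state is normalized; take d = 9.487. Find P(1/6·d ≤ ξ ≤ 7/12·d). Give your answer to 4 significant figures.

P ≈ 0.4697

|u|² is the probability density, so P = ∫_{1/6·d}^{7/12·d} |u|² dξ.
Since A² = 1/(d/2), this is the region integral divided by the full normalization integral.
In terms of t = ξ/d (A² and the length scale cancel between numerator and denominator), P = [∫_{1/6}^{7/12} sin(3·π·t)^2 dt] / [∫_{0}^{1} sin(3·π·t)^2 dt].
An antiderivative of sin(3·π·t)^2 is t/2 - sin(6·π·t)/(12·π); evaluating from 1/6 to 7/12 gives 1/(12·π) + 5/24, while the full integral is 1/2.
Taking the ratio, P = (2 + 5·π)/(12·π).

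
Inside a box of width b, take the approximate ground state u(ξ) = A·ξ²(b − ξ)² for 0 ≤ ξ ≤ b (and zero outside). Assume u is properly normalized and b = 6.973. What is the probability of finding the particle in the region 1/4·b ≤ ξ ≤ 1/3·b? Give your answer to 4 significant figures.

P ≈ 0.09592

P = ∫_{1/4·b}^{1/3·b} |u(ξ)|² dξ.
The normalization integral ∫|u|²dξ over the whole domain equals b^9/630·A², and A² cancels in the ratio.
In terms of t = ξ/b (A² and the length scale cancel between numerator and denominator), P = [∫_{1/4}^{1/3} t^4·(1 - t)^4 dt] / [∫_{0}^{1} t^4·(1 - t)^4 dt].
An antiderivative of t^4·(1 - t)^4 is t^5·(70·t^4 - 315·t^3 + 540·t^2 - 420·t + 126)/630; evaluating from 1/4 to 1/3 gives ≈ 0.000152252, while the full integral is 1/630.
Evaluating gives P = 0.095918.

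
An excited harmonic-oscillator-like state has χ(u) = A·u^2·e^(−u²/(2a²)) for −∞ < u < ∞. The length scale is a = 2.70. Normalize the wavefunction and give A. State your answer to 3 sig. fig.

A ≈ 0.0724

The normalization condition is ∫|χ|² du = 1 from −∞ to ∞.
With χ = A·u^2·e^(−u²/(2a²)), the integral evaluates to A²·[3·√(π)·a^5/4].
Setting this equal to 1 gives A² = 1/(3·√(π)·a^5/4).
Plugging in a = 2.70 yields A = 0.07241.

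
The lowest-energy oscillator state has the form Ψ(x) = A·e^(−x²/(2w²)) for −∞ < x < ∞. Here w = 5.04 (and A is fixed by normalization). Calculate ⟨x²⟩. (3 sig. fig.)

By definition ⟨x²⟩ = ∫ x^2 |Ψ(x)|² dx.
Evaluating both integrals, ⟨x²⟩ = w^2/2.
With w = 5.04, ⟨x^2⟩ = 12.70.

⟨x^2⟩ ≈ 12.7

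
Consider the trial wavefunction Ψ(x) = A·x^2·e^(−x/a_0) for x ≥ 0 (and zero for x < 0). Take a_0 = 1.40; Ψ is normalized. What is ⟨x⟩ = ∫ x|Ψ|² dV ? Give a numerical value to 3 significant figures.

⟨x⟩ ≈ 3.50

⟨x⟩ = ∫ x |Ψ|² dx over the full domain.
With ∫₀^∞ x^5 e^(−αx) dx = 5!/α^6, evaluating both integrals, ⟨x⟩ = 5·a_0/2.
Putting a_0 = 1.40 gives 3.500.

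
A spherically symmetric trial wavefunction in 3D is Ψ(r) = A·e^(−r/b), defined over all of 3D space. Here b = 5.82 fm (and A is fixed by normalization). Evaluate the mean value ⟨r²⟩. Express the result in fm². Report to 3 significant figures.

⟨r^2⟩ ≈ 102 fm^2

By definition ⟨r²⟩ = ∫ r^2 |Ψ(r)|² 4πr² dr.
Recall ∫₀^∞ r^m e^(−r/β) dr = m!·β^(m+1), the ratio of the moment integral to the normalization integral gives ⟨r²⟩ = 3·b^2.
Putting b = 5.82 gives 101.6.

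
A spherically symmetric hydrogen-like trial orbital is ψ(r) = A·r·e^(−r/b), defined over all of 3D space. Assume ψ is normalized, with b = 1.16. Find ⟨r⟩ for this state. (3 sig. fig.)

The expectation value is the |ψ|²-weighted average of r: ∫ r|ψ|² 4πr² dr.
Evaluating both integrals, ⟨r⟩ = 5·b/2.
Putting b = 1.16 gives 2.900.

⟨r⟩ ≈ 2.90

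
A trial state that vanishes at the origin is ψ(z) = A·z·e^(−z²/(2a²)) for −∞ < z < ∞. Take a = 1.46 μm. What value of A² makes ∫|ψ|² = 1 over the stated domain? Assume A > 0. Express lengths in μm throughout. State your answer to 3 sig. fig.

The normalization condition is ∫|ψ|² dz = 1 from −∞ to ∞.
With ψ = A·z·e^(−z²/(2a²)), the integral evaluates to A²·[√(π)·a^3/2].
Substituting a = 1.46 gives A² = 0.3626, so A = 0.6021.

A^2 ≈ 0.363 μm^(-3)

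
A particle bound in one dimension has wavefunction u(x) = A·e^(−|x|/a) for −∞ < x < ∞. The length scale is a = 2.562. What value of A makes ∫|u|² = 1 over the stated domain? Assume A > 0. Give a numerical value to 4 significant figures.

A ≈ 0.6248

Require ∫ |u|² dx = 1 over the whole domain.
Recall ∫₀^∞ x^m e^(−x/β) dx = m!·β^(m+1), carrying out the integral gives A² · a.
Hence A² = 1/[a].
Substituting a = 2.562 gives A² = 0.39032, so A = 0.62476.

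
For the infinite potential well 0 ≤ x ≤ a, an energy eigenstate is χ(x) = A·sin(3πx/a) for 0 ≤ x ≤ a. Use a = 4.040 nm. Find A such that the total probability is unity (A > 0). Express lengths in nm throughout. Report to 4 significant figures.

A ≈ 0.7036 nm^(-1/2)

We need A² ∫|f|² dx = 1, taking the integral from 0 to a.
With χ = A·sin(3πx/a), the integral evaluates to A²·[a/2].
So A² = (a/2)^(−1).
Substituting a = 4.040 gives A² = 0.49505, so A = 0.70360.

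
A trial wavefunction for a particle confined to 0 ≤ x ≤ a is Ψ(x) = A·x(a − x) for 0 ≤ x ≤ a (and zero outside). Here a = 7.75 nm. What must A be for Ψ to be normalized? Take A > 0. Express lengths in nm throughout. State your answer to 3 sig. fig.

Require ∫ |Ψ|² dx = 1 over the whole domain.
With Ψ = A·x(a − x), the integral evaluates to A²·[a^5/30].
Plugging in a = 7.75 yields A = 0.03276.

A ≈ 0.0328 nm^(-5/2)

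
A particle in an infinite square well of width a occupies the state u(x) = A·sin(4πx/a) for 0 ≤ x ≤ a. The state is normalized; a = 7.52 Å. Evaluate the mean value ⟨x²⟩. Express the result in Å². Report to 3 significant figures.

⟨x²⟩ = ∫ x^2 |u|² dx over the full domain.
Since the A² factors cancel between numerator and denominator, ⟨x²⟩ = -a^2/(32·π^2) + a^2/3.
Putting a = 7.52 gives 18.67.

⟨x^2⟩ ≈ 18.7 Å^2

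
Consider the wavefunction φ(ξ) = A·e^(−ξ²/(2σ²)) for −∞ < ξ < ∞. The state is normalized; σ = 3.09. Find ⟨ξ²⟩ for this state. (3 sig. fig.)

⟨ξ^2⟩ ≈ 4.77

⟨ξ²⟩ = ∫ ξ^2 |φ|² dξ over the full domain.
Evaluating both integrals, ⟨ξ²⟩ = σ^2/2.
Putting σ = 3.09 gives 4.774.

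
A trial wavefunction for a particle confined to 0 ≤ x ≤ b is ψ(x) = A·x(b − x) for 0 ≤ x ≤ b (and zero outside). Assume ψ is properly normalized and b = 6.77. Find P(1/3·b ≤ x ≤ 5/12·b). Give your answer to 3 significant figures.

P ≈ 0.137

P = ∫_{1/3·b}^{5/12·b} |ψ(x)|² dx.
Since A² = 1/(b^5/30), this is the region integral divided by the full normalization integral.
Substituting u = x/b, A² and the length scale cancel in the ratio: P = ∫_{1/3}^{5/12} u^2·(1 - u)^2 du / ∫_{0}^{1} u^2·(1 - u)^2 du.
An antiderivative of u^2·(1 - u)^2 is u^3·(6·u^2 - 15·u + 10)/30; evaluating from 1/3 to 5/12 gives ≈ 0.0045581, while the full integral is 1/30.
Evaluating gives P = 0.1367.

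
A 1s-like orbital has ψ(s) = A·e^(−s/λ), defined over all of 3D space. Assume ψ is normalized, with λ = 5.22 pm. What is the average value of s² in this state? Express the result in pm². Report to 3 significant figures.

⟨s^2⟩ ≈ 81.7 pm^2

The expectation value is the |ψ|²-weighted average of s^2: ∫ s^2|ψ|² 4πs² ds.
The ratio of the moment integral to the normalization integral gives ⟨s²⟩ = 3·λ^2.
With λ = 5.22, ⟨s^2⟩ = 81.75.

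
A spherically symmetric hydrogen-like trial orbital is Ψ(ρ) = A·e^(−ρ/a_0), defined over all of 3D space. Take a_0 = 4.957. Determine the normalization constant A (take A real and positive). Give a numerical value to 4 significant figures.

A ≈ 0.05112

Normalization requires ∫|Ψ|² 4πρ² dρ = 1, integrated from 0 to ∞.
(Spherical symmetry: dV = 4πρ² dρ.)
∫|Ψ|² 4πρ² dρ = A²·(π·a_0^3).
Hence A² = 1/[π·a_0^3].
Substituting a_0 = 4.957 gives A² = 0.0026133, so A = 0.051121.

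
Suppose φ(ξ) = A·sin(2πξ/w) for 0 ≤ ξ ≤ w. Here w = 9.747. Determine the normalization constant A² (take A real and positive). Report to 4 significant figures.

A^2 ≈ 0.2052

Require ∫ |φ|² dξ = 1 over the whole domain.
With ∫₀^w sin²(nπξ/w) dξ = w/2, carrying out the integral gives A² · w/2.
Setting this equal to 1 gives A² = 1/(w/2).
Plugging in w = 9.747 yields A = 0.45298.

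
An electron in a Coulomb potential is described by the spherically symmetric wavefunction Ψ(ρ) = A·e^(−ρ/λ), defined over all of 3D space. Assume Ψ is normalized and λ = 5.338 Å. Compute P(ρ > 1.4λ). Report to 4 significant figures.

P ≈ 0.4695

With dV = 4πρ²dρ, the probability is ∫|Ψ|² dV over ρ > 1.4λ.
Normalization gives A² = 1/(π·λ^3).
In terms of u = ρ/λ (A², 4π and the length scale all cancel between numerator and denominator), P = [∫_{1.4}^{∞} u^2·e^(-2·u) du] / [∫_{0}^{∞} u^2·e^(-2·u) du].
With ∫ u^2·e^(-2·u) du = -(2·u^2 + 2·u + 1)·e^(-2·u)/4 + C, the region integral is 193·e^(-14/5)/100 and the full one is 1/4.
This evaluates to P = 0.46945.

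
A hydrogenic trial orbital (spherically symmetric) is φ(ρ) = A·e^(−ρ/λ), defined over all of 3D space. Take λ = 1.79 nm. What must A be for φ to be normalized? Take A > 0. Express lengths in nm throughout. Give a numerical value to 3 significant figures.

The normalization condition is ∫|φ|² 4πρ² dρ = 1 from 0 to ∞.
In 3D with spherical symmetry the volume element is 4πρ² dρ.
Using ∫₀^∞ ρⁿ e^(−αρ) dρ = n!/αⁿ⁺¹, with φ = A·e^(−ρ/λ), the integral evaluates to A²·[π·λ^3].
Setting this equal to 1 gives A² = 1/(π·λ^3).
With λ = 1.79: A² = 0.05550 and A = 0.2356.

A ≈ 0.236 nm^(-3/2)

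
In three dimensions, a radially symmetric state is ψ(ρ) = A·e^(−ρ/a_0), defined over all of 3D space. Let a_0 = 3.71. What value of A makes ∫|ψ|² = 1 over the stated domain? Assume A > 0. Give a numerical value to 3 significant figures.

Normalization requires ∫|ψ|² 4πρ² dρ = 1, integrated from 0 to ∞.
Recall ∫₀^∞ ρ^m e^(−ρ/β) dρ = m!·β^(m+1), the integral (without the A² prefactor) comes out to π·a_0^3.
Setting this equal to 1 gives A² = 1/(π·a_0^3).
With a_0 = 3.71: A² = 0.006233 and A = 0.07895.

A ≈ 0.0790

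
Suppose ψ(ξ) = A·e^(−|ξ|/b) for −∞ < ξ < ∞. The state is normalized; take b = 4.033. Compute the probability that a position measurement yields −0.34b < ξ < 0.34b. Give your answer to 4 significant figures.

The probability is P = ∫ |ψ|² dξ over [−0.34b, 0.34b].
Since A² = 1/(b), this is the region integral divided by the full normalization integral.
Both integrals are even about ξ = 0, so only the ξ ≥ 0 halves are needed (the factors of 2 cancel). In terms of u = ξ/b (A² and the length scale cancel between numerator and denominator), P = [∫_{0}^{0.34} e^(-2·u) du] / [∫_{0}^{∞} e^(-2·u) du].
An antiderivative of e^(-2·u) is -e^(-2·u)/2; evaluating from 0 to 0.34 gives 1/2 - e^(-17/25)/2, while the full integral is 1/2.
Evaluating gives P = 0.49338.

P ≈ 0.4934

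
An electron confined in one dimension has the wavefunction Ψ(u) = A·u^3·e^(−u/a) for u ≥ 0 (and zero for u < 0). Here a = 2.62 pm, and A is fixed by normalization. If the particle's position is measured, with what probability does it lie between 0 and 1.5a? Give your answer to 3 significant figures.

P ≈ 0.0335

P = ∫_{0}^{1.5a} |Ψ(u)|² du.
With A² fixed by ∫|Ψ|² = 1, i.e. A² = (45·a^7/8)^(−1), substitute and integrate.
Let t = u/a; then A² and the length scale cancel, so P = ∫_{0}^{1.5} t^6·e^(-2·t) dt ÷ ∫_{0}^{∞} t^6·e^(-2·t) dt.
With ∫ t^6·e^(-2·t) dt = -(4·t^6 + 12·t^5 + 30·t^4 + 60·t^3 + 90·t^2 + 90·t + 45)·e^(-2·t)/8 + C, the region integral is ≈ 0.18849 and the full one is 45/8.
This works out to P = 0.03351.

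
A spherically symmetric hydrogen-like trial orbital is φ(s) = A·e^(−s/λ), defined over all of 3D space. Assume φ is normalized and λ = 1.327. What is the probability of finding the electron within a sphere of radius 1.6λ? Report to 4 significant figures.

P ≈ 0.6201

P = ∫ |φ|² 4πs² ds over s ≤ 1.6λ.
The full normalization integral is A²·[π·λ^3] = 1, fixing A².
In terms of u = s/λ (A², 4π and the length scale all cancel between numerator and denominator), P = [∫_{0}^{1.6} u^2·e^(-2·u) du] / [∫_{0}^{∞} u^2·e^(-2·u) du].
With ∫ u^2·e^(-2·u) du = -(2·u^2 + 2·u + 1)·e^(-2·u)/4 + C, the region integral is 1/4 - 233·e^(-16/5)/100 and the full one is 1/4.
This evaluates to P = 0.62010.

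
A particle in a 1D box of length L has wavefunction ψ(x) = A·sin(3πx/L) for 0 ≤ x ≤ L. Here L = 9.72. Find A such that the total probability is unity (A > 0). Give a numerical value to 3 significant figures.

Normalization requires ∫|ψ|² dx = 1, integrated from 0 to L.
With ∫₀^L sin²(nπx/L) dx = L/2, the integral (without the A² prefactor) comes out to L/2.
Setting this equal to 1 gives A² = 1/(L/2).
With L = 9.72: A² = 0.2058 and A = 0.4536.

A ≈ 0.454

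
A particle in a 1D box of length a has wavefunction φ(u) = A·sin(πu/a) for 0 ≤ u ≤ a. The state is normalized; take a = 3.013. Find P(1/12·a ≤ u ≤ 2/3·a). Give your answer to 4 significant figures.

P ≈ 0.8007

P = ∫_{1/12·a}^{2/3·a} |φ(u)|² du.
With A² fixed by ∫|φ|² = 1, i.e. A² = (a/2)^(−1), substitute and integrate.
In terms of t = u/a (A² and the length scale cancel between numerator and denominator), P = [∫_{1/12}^{2/3} sin(π·t)^2 dt] / [∫_{0}^{1} sin(π·t)^2 dt].
An antiderivative of sin(π·t)^2 is t/2 - sin(2·π·t)/(4·π); evaluating from 1/12 to 2/3 gives 1/(8·π) + √(3)/(8·π) + 7/24, while the full integral is 1/2.
The result is P = (3 + 3·√(3) + 7·π)/(12·π).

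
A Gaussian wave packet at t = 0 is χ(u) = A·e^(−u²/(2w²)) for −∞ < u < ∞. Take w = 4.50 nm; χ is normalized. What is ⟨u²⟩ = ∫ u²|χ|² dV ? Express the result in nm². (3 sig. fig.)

⟨u²⟩ = ∫ u^2 |χ|² du over the full domain.
Since the A² factors cancel between numerator and denominator, ⟨u²⟩ = w^2/2.
With w = 4.50, ⟨u^2⟩ = 10.13.

⟨u^2⟩ ≈ 10.1 nm^2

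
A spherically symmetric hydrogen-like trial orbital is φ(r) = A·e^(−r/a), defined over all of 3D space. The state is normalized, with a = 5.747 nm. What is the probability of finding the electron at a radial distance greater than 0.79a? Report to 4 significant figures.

P = ∫ |φ|² 4πr² dr over r > 0.79a.
A² is fixed by ∫₀^∞ 4πr²|φ|² dr = 1, i.e. A² = (π·a^3)^(−1).
Let u = r/a; then A², 4π and the length scale all cancel, so P = ∫_{0.79}^{∞} u^2·e^(-2·u) du ÷ ∫_{0}^{∞} u^2·e^(-2·u) du.
With ∫ u^2·e^(-2·u) du = -(2·u^2 + 2·u + 1)·e^(-2·u)/4 + C, the region integral is ≈ 0.197128 and the full one is 1/4.
This evaluates to P = 0.78851.

P ≈ 0.7885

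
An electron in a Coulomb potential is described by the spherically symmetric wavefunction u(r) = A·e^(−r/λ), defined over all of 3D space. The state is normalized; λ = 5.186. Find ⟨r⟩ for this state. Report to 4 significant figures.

The expectation value is the |u|²-weighted average of r: ∫ r|u|² 4πr² dr.
Since the A² factors cancel between numerator and denominator, ⟨r⟩ = 3·λ/2.
Putting λ = 5.186 gives 7.7790.

⟨r⟩ ≈ 7.779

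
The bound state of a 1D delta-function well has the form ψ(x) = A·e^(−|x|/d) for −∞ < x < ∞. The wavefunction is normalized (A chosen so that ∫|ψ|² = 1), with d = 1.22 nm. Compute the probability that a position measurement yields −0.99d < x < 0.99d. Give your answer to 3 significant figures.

P ≈ 0.862

|ψ|² is the probability density, so P = ∫_{−0.99d}^{0.99d} |ψ|² dx.
With A² fixed by ∫|ψ|² = 1, i.e. A² = (d)^(−1), substitute and integrate.
Both integrals are even about x = 0, so only the x ≥ 0 halves are needed (the factors of 2 cancel). Substituting u = x/d, A² and the length scale cancel in the ratio: P = ∫_{0}^{0.99} e^(-2·u) du / ∫_{0}^{∞} e^(-2·u) du.
With ∫ e^(-2·u) du = -e^(-2·u)/2 + C, the region integral is 1/2 - e^(-99/50)/2 and the full one is 1/2.
This works out to P = 0.8619.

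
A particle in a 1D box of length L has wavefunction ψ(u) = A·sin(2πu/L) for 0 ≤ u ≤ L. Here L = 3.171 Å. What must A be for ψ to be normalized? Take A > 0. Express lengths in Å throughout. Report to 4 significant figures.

We need A² ∫|f|² du = 1, taking the integral from 0 to L.
With ∫₀^L sin²(nπu/L) du = L/2, carrying out the integral gives A² · L/2.
Setting this equal to 1 gives A² = 1/(L/2).
With L = 3.171: A² = 0.63072 and A = 0.79418.

A ≈ 0.7942 Å^(-1/2)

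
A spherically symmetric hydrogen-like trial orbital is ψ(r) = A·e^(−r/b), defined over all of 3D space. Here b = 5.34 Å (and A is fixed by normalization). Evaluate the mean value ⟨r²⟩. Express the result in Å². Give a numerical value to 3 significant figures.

⟨r^2⟩ ≈ 85.5 Å^2

By definition ⟨r²⟩ = ∫ r^2 |ψ(r)|² 4πr² dr.
Since the A² factors cancel between numerator and denominator, ⟨r²⟩ = 3·b^2.
Putting b = 5.34 gives 85.55.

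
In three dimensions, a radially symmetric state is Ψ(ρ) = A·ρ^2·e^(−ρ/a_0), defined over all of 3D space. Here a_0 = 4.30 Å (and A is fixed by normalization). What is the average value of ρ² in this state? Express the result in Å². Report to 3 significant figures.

The expectation value is the |Ψ|²-weighted average of ρ^2: ∫ ρ^2|Ψ|² 4πρ² dρ.
Recall ∫₀^∞ ρ^m e^(−ρ/β) dρ = m!·β^(m+1), since the A² factors cancel between numerator and denominator, ⟨ρ²⟩ = 14·a_0^2.
With a_0 = 4.30, ⟨ρ^2⟩ = 258.9.

⟨ρ^2⟩ ≈ 259 Å^2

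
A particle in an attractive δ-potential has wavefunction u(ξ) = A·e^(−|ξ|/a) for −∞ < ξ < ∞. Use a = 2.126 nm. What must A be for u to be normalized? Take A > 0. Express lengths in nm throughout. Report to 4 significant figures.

A ≈ 0.6858 nm^(-1/2)

Require ∫ |u|² dξ = 1 over the whole domain.
∫|u|² dξ = A²·(a).
Substituting a = 2.126 gives A² = 0.47037, so A = 0.68583.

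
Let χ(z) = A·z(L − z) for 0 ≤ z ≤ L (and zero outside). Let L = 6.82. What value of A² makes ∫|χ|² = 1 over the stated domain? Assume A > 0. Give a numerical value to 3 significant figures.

The normalization condition is ∫|χ|² dz = 1 from 0 to L.
Expanding the polynomial and integrating term by term, the integral (without the A² prefactor) comes out to L^5/30.
Setting this equal to 1 gives A² = 1/(L^5/30).
Plugging in L = 6.82 yields A = 0.04509.

A^2 ≈ 0.00203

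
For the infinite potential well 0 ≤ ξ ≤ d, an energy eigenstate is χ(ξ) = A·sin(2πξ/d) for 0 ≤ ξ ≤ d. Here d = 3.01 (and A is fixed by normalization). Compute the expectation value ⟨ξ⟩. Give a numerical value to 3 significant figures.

The expectation value is the |χ|²-weighted average of ξ: ∫ ξ|χ|² dξ.
The ratio of the moment integral to the normalization integral gives ⟨ξ⟩ = d/2.
Putting d = 3.01 gives 1.505.

⟨ξ⟩ ≈ 1.51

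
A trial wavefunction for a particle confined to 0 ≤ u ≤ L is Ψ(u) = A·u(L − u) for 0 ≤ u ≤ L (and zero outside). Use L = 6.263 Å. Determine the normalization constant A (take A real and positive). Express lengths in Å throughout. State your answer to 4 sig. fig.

A ≈ 0.05580 Å^(-5/2)

The normalization condition is ∫|Ψ|² du = 1 from 0 to L.
The integral (without the A² prefactor) comes out to L^5/30.
So A² = (L^5/30)^(−1).
With L = 6.263: A² = 0.0031132 and A = 0.055796.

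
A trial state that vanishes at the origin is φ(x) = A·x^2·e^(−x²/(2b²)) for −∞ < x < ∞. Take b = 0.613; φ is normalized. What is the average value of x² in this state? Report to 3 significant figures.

The expectation value is the |φ|²-weighted average of x^2: ∫ x^2|φ|² dx.
Since the A² factors cancel between numerator and denominator, ⟨x²⟩ = 5·b^2/2.
With b = 0.613, ⟨x^2⟩ = 0.9394.

⟨x^2⟩ ≈ 0.939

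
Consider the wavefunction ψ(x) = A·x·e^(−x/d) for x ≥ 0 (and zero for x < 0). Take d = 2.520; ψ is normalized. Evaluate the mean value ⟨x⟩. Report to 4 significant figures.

By definition ⟨x⟩ = ∫ x |ψ(x)|² dx.
Recall ∫₀^∞ x^m e^(−x/β) dx = m!·β^(m+1), the ratio of the moment integral to the normalization integral gives ⟨x⟩ = 3·d/2.
Putting d = 2.520 gives 3.7800.

⟨x⟩ ≈ 3.780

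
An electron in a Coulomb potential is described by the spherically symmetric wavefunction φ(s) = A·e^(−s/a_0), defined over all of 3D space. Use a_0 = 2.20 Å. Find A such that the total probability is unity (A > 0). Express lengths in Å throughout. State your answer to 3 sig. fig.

We need A² ∫|f|² 4πs² ds = 1, taking the integral from 0 to ∞.
Carrying out the integral gives A² · π·a_0^3.
Setting this equal to 1 gives A² = 1/(π·a_0^3).
Substituting a_0 = 2.20 gives A² = 0.02989, so A = 0.1729.

A ≈ 0.173 Å^(-3/2)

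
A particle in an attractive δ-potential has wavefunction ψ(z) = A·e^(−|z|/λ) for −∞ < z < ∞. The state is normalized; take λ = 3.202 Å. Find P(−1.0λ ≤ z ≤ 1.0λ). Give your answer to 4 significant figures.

P ≈ 0.8647

|ψ|² is the probability density, so P = ∫_{−1.0λ}^{1.0λ} |ψ|² dz.
With A² fixed by ∫|ψ|² = 1, i.e. A² = (λ)^(−1), substitute and integrate.
Both integrals are even about z = 0, so only the z ≥ 0 halves are needed (the factors of 2 cancel). In terms of u = z/λ (A² and the length scale cancel between numerator and denominator), P = [∫_{0}^{1.0} e^(-2·u) du] / [∫_{0}^{∞} e^(-2·u) du].
With ∫ e^(-2·u) du = -e^(-2·u)/2 + C, the region integral is 1/2 - e^(-2)/2 and the full one is 1/2.
Taking the ratio, P = 0.86466.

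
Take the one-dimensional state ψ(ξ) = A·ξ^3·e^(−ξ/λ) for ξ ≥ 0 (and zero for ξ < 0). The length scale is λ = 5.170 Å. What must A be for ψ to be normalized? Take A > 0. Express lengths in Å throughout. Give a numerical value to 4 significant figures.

A ≈ 0.001342 Å^(-7/2)

Require ∫ |ψ|² dξ = 1 over the whole domain.
Recall ∫₀^∞ ξ^m e^(−ξ/β) dξ = m!·β^(m+1), ∫|ψ|² dξ = A²·(45·λ^7/8).
Substituting λ = 5.170 gives A² = 0.0000018007, so A = 0.0013419.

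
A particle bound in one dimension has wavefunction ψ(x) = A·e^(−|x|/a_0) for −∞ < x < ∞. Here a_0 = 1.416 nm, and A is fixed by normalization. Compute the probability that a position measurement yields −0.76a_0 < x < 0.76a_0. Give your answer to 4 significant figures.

The probability is P = ∫ |ψ|² dx over [−0.76a_0, 0.76a_0].
The normalization integral ∫|ψ|²dx over the whole domain equals a_0·A², and A² cancels in the ratio.
By symmetry take twice the x ≥ 0 contribution in numerator and denominator; the 2's cancel. Substituting u = x/a_0, A² and the length scale cancel in the ratio: P = ∫_{0}^{0.76} e^(-2·u) du / ∫_{0}^{∞} e^(-2·u) du.
With ∫ e^(-2·u) du = -e^(-2·u)/2 + C, the region integral is 1/2 - e^(-38/25)/2 and the full one is 1/2.
This works out to P = 0.78129.

P ≈ 0.7813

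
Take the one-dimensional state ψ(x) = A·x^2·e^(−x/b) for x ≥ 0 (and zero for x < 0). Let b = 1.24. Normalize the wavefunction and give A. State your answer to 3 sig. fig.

A ≈ 0.674

The normalization condition is ∫|ψ|² dx = 1 from 0 to ∞.
With ψ = A·x^2·e^(−x/b), the integral evaluates to A²·[3·b^5/4].
So A² = (3·b^5/4)^(−1).
Plugging in b = 1.24 yields A = 0.6744.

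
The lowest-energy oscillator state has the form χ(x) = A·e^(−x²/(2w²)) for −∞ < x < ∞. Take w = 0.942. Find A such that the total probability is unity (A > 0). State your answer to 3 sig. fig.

A ≈ 0.774

Normalization requires ∫|χ|² dx = 1, integrated from −∞ to ∞.
Differentiating ∫e^(−αx²) dx = √(π/α) under α to get the higher moments, ∫|χ|² dx = A²·(√(π)·w).
With w = 0.942: A² = 0.5989 and A = 0.7739.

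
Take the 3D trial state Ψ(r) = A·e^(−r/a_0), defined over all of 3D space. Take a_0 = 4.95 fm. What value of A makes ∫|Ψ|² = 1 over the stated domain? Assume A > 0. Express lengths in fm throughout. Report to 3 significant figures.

A ≈ 0.0512 fm^(-3/2)

The normalization condition is ∫|Ψ|² 4πr² dr = 1 from 0 to ∞.
Recall ∫₀^∞ r^m e^(−r/β) dr = m!·β^(m+1), ∫|Ψ|² 4πr² dr = A²·(π·a_0^3).
Hence A² = 1/[π·a_0^3].
Substituting a_0 = 4.95 gives A² = 0.002624, so A = 0.05123.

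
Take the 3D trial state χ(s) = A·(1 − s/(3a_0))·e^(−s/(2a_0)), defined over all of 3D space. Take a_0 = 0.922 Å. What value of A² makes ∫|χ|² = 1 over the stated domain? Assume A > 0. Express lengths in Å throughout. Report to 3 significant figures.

The normalization condition is ∫|χ|² 4πs² ds = 1 from 0 to ∞.
With χ = A·(1 − s/(3a_0))·e^(−s/(2a_0)), the integral evaluates to A²·[8·π·a_0^3/3].
So A² = (8·π·a_0^3/3)^(−1).
With a_0 = 0.922: A² = 0.1523 and A = 0.3903.

A^2 ≈ 0.152 Å^(-3)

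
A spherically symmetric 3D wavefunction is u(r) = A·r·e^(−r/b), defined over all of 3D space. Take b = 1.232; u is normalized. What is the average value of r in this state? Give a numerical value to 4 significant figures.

⟨r⟩ ≈ 3.080

By definition ⟨r⟩ = ∫ r |u(r)|² 4πr² dr.
Recall ∫₀^∞ r^m e^(−r/β) dr = m!·β^(m+1), since the A² factors cancel between numerator and denominator, ⟨r⟩ = 5·b/2.
With b = 1.232, ⟨r⟩ = 3.0800.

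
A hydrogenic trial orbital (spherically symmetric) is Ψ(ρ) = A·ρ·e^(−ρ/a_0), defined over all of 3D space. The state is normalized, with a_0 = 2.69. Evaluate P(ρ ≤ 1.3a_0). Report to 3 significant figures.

With dV = 4πρ²dρ, the probability is ∫|Ψ|² dV over ρ ≤ 1.3a_0.
A² is fixed by ∫₀^∞ 4πρ²|Ψ|² dρ = 1, i.e. A² = (3·π·a_0^5)^(−1).
Let u = ρ/a_0; then A², 4π and the length scale all cancel, so P = ∫_{0}^{1.3} u^4·e^(-2·u) du ÷ ∫_{0}^{∞} u^4·e^(-2·u) du.
Using ∫ u^4·e^(-2·u) du = -(u^4/2 + u^3 + 3·u^2/2 + 3·u/2 + 3/4)·e^(-2·u), the numerator is ≈ 0.091932 and the denominator is 3/4.
Taking the ratio yields P = 0.1226.

P ≈ 0.123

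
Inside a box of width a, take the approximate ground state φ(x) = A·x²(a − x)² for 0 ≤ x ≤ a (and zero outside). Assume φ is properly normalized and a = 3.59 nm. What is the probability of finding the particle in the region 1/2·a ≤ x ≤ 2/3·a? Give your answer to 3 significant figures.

P ≈ 0.355

P = ∫_{1/2·a}^{2/3·a} |φ(x)|² dx.
The normalization integral ∫|φ|²dx over the whole domain equals a^9/630·A², and A² cancels in the ratio.
Let u = x/a; then A² and the length scale cancel, so P = ∫_{1/2}^{2/3} u^4·(1 - u)^4 du ÷ ∫_{0}^{1} u^4·(1 - u)^4 du.
An antiderivative of u^4·(1 - u)^4 is u^5·(70·u^4 - 315·u^3 + 540·u^2 - 420·u + 126)/630; evaluating from 1/2 to 2/3 gives ≈ 0.00056374, while the full integral is 1/630.
Evaluating gives P = 0.3552.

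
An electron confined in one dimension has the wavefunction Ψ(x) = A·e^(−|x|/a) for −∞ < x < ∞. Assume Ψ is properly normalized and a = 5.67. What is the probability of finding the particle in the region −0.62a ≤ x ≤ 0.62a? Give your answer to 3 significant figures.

The probability is P = ∫ |Ψ|² dx over [−0.62a, 0.62a].
Since A² = 1/(a), this is the region integral divided by the full normalization integral.
Both integrals are even about x = 0, so only the x ≥ 0 halves are needed (the factors of 2 cancel). Substituting u = x/a, A² and the length scale cancel in the ratio: P = ∫_{0}^{0.62} e^(-2·u) du / ∫_{0}^{∞} e^(-2·u) du.
With ∫ e^(-2·u) du = -e^(-2·u)/2 + C, the region integral is 1/2 - e^(-31/25)/2 and the full one is 1/2.
Taking the ratio, P = 0.7106.

P ≈ 0.711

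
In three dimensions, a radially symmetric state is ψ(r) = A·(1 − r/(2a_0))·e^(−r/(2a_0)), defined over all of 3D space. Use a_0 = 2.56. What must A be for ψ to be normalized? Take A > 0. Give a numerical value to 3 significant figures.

A ≈ 0.0487

Require ∫ |ψ|² 4πr² dr = 1 over the whole domain.
(Spherical symmetry: dV = 4πr² dr.)
∫|ψ|² 4πr² dr = A²·(8·π·a_0^3).
So A² = (8·π·a_0^3)^(−1).
With a_0 = 2.56: A² = 0.002372 and A = 0.04870.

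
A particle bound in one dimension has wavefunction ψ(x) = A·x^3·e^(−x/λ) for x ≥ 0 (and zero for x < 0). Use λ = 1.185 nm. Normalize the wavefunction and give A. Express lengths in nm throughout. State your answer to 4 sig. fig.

The normalization condition is ∫|ψ|² dx = 1 from 0 to ∞.
∫|ψ|² dx = A²·(45·λ^7/8).
So A² = (45·λ^7/8)^(−1).
Plugging in λ = 1.185 yields A = 0.23277.

A ≈ 0.2328 nm^(-7/2)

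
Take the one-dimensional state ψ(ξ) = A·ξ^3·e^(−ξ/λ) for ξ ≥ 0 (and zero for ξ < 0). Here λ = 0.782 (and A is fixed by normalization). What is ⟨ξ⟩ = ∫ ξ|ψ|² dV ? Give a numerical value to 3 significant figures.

⟨ξ⟩ ≈ 2.74

The expectation value is the |ψ|²-weighted average of ξ: ∫ ξ|ψ|² dξ.
With ∫₀^∞ ξ^7 e^(−αξ) dξ = 7!/α^8, the ratio of the moment integral to the normalization integral gives ⟨ξ⟩ = 7·λ/2.
With λ = 0.782, ⟨ξ⟩ = 2.737.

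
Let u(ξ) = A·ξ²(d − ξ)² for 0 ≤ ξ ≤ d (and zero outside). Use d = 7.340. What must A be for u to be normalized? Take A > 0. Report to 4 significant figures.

We need A² ∫|f|² dξ = 1, taking the integral from 0 to d.
With u = A·ξ²(d − ξ)², the integral evaluates to A²·[d^9/630].
Hence A² = 1/[d^9/630].
Plugging in d = 7.340 yields A = 0.0031918.

A ≈ 0.003192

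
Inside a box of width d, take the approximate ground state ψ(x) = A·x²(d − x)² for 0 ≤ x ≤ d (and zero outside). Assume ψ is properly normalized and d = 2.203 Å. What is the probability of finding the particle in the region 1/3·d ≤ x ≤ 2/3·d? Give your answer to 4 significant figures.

P ≈ 0.7103

The probability is P = ∫ |ψ|² dx over [1/3·d, 2/3·d].
The normalization integral ∫|ψ|²dx over the whole domain equals d^9/630·A², and A² cancels in the ratio.
In terms of u = x/d (A² and the length scale cancel between numerator and denominator), P = [∫_{1/3}^{2/3} u^4·(1 - u)^4 du] / [∫_{0}^{1} u^4·(1 - u)^4 du].
Using ∫ u^4·(1 - u)^4 du = u^5·(70·u^4 - 315·u^3 + 540·u^2 - 420·u + 126)/630, the numerator is ≈ 0.00112747 and the denominator is 1/630.
The result is P = 0.71031.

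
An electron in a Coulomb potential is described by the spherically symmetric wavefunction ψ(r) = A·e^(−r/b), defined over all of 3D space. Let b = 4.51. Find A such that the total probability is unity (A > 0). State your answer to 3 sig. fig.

A ≈ 0.0589

We need A² ∫|f|² 4πr² dr = 1, taking the integral from 0 to ∞.
Recall ∫₀^∞ r^m e^(−r/β) dr = m!·β^(m+1), carrying out the integral gives A² · π·b^3.
Plugging in b = 4.51 yields A = 0.05891.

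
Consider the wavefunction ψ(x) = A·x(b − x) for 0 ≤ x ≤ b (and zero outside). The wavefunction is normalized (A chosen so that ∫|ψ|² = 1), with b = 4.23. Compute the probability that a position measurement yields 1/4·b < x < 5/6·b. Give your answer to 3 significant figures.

The probability is P = ∫ |ψ|² dx over [1/4·b, 5/6·b].
Since A² = 1/(b^5/30), this is the region integral divided by the full normalization integral.
Substituting u = x/b, A² and the length scale cancel in the ratio: P = ∫_{1/4}^{5/6} u^2·(1 - u)^2 du / ∫_{0}^{1} u^2·(1 - u)^2 du.
Using ∫ u^2·(1 - u)^2 du = u^3·(6·u^2 - 15·u + 10)/30, the numerator is ≈ 0.028700 and the denominator is 1/30.
The result is P = 0.8610.

P ≈ 0.861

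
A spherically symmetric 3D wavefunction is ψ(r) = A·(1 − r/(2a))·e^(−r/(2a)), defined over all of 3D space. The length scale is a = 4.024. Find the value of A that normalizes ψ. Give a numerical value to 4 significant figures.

A ≈ 0.02471

Require ∫ |ψ|² 4πr² dr = 1 over the whole domain.
The angular integral contributes 4π, leaving ∫₀^∞ r²|ψ|² dr.
With ψ = A·(1 − r/(2a))·e^(−r/(2a)), the integral evaluates to A²·[8·π·a^3].
Substituting a = 4.024 gives A² = 0.00061064, so A = 0.024711.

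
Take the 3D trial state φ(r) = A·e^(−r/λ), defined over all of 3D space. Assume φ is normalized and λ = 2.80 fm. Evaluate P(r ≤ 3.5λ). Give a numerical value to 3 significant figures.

P = ∫ |φ|² 4πr² dr over r ≤ 3.5λ.
The full normalization integral is A²·[π·λ^3] = 1, fixing A².
In terms of u = r/λ (A², 4π and the length scale all cancel between numerator and denominator), P = [∫_{0}^{3.5} u^2·e^(-2·u) du] / [∫_{0}^{∞} u^2·e^(-2·u) du].
With ∫ u^2·e^(-2·u) du = -(2·u^2 + 2·u + 1)·e^(-2·u)/4 + C, the region integral is 1/4 - 65·e^(-7)/8 and the full one is 1/4.
The region integral divided by the full integral gives P = 0.9704.

P ≈ 0.970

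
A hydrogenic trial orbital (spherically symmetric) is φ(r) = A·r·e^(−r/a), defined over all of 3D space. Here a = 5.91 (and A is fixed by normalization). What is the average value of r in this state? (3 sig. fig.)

⟨r⟩ ≈ 14.8

By definition ⟨r⟩ = ∫ r |φ(r)|² 4πr² dr.
Using ∫₀^∞ rⁿ e^(−αr) dr = n!/αⁿ⁺¹, evaluating both integrals, ⟨r⟩ = 5·a/2.
With a = 5.91, ⟨r⟩ = 14.78.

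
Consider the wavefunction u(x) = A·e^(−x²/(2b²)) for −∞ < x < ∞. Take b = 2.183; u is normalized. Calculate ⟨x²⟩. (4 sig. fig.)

The expectation value is the |u|²-weighted average of x^2: ∫ x^2|u|² dx.
Using the Gaussian integral ∫_{−∞}^{∞} e^(−αx²) dx = √(π/α), the ratio of the moment integral to the normalization integral gives ⟨x²⟩ = b^2/2.
With b = 2.183, ⟨x^2⟩ = 2.3827.

⟨x^2⟩ ≈ 2.383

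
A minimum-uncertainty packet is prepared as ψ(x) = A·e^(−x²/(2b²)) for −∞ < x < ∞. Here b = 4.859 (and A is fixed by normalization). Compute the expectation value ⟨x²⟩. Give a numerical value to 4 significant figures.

⟨x^2⟩ ≈ 11.80

⟨x²⟩ = ∫ x^2 |ψ|² dx over the full domain.
Evaluating both integrals, ⟨x²⟩ = b^2/2.
Putting b = 4.859 gives 11.805.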